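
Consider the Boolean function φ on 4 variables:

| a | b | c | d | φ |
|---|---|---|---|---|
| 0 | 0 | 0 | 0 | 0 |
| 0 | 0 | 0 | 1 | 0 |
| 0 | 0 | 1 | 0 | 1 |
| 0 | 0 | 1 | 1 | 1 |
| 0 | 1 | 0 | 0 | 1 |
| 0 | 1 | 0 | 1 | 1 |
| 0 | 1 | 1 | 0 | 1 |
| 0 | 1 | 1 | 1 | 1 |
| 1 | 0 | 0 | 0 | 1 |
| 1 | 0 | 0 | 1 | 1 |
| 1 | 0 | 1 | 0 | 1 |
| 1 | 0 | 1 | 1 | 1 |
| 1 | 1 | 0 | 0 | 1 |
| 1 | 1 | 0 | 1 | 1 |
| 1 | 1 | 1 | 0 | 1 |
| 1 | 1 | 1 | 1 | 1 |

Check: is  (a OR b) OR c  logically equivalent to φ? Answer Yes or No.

Yes

Test each input against both φ and the formula:
  a=0, b=0, c=0, d=0: formula gives 0, φ = 0 ✓
  a=0, b=0, c=0, d=1: formula gives 0, φ = 0 ✓
  a=0, b=0, c=1, d=0: formula gives 1, φ = 1 ✓
  a=0, b=0, c=1, d=1: formula gives 1, φ = 1 ✓
  … (the remaining 12 rows also agree.)
No disagreement on any input; they are logically equivalent.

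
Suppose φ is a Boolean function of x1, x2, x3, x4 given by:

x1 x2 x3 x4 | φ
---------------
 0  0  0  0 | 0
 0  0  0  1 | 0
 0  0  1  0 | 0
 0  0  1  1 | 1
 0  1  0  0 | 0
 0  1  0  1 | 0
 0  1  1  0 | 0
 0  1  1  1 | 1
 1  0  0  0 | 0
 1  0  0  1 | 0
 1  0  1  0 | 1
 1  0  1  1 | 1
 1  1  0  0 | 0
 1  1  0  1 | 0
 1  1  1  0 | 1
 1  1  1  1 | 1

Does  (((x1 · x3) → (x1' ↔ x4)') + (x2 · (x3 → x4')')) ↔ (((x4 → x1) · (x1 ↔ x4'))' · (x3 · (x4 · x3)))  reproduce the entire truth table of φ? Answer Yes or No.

Yes

Test each input against both φ and the formula:
  x1=0, x2=0, x3=0, x4=0: formula gives 0, φ = 0 ✓
  x1=0, x2=0, x3=0, x4=1: formula gives 0, φ = 0 ✓
  x1=0, x2=0, x3=1, x4=0: formula gives 0, φ = 0 ✓
  x1=0, x2=0, x3=1, x4=1: formula gives 1, φ = 1 ✓
  … (the remaining 12 rows also agree.)
Every row agrees, so the formula is equivalent.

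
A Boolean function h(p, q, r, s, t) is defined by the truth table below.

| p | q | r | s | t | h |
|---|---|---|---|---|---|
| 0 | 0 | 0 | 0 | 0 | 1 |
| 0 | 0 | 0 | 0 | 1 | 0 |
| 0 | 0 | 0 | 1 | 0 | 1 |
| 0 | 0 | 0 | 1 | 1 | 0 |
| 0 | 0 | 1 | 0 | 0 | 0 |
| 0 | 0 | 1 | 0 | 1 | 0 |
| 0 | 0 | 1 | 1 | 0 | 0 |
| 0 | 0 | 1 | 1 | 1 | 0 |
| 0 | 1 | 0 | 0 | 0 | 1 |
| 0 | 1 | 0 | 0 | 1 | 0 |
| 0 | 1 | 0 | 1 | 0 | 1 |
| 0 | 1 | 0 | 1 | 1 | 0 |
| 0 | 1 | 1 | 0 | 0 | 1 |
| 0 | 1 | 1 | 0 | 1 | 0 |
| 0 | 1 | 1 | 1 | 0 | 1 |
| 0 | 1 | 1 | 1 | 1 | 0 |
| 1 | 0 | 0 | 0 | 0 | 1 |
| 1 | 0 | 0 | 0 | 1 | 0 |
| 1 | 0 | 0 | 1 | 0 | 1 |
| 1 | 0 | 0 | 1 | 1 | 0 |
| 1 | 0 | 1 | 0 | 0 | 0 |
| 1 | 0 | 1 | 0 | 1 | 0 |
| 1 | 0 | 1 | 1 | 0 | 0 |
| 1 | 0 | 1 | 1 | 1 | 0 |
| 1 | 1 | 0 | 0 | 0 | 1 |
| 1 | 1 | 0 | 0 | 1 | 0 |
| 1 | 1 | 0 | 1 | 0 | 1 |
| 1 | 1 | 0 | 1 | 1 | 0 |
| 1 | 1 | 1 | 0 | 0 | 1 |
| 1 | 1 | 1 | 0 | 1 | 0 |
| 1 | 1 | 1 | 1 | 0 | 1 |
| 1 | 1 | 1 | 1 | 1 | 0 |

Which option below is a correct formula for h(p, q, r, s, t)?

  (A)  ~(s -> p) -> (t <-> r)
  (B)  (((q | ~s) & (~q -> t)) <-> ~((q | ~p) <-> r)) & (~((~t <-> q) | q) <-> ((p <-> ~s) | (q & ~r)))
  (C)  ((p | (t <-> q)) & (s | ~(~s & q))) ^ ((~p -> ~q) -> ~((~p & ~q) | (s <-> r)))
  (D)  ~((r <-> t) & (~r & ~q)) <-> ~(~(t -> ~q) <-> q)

D

(A) disagrees with h on (0,0,0,0,1) (formula → 1, table → 0); rule it out.
(B) disagrees with h on (0,0,0,0,0) (formula → 0, table → 1); rule it out.
(C) disagrees with h on (0,0,1,0,0) (formula → 1, table → 0); rule it out.
(D) is the remaining candidate, and it agrees with h on all 32 inputs.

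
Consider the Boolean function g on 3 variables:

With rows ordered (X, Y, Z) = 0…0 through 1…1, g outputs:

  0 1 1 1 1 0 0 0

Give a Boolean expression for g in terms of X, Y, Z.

g(X, Y, Z) = ((((X' · Y') · Z) + ((X' · Y) · Z')) + ((X' · Y) · Z)) + ((X · Y') · Z')

The 1-rows are (0,0,1), (0,1,0), (0,1,1), (1,0,0). Each contributes one minterm — ¬X·¬Y·Z; ¬X·Y·¬Z; ¬X·Y·Z; X·¬Y·¬Z — and their disjunction is a sum-of-products form of g.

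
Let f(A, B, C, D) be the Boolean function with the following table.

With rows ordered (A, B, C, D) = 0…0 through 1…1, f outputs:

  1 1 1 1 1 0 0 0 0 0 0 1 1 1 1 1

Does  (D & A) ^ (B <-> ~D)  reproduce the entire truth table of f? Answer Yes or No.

Test each input against both f and the formula:
  A=0, B=0, C=0, D=0: formula gives 0, but f = 1 ✗
Since they disagree at (0,0,0,0), the expression is not a correct formula for f.

No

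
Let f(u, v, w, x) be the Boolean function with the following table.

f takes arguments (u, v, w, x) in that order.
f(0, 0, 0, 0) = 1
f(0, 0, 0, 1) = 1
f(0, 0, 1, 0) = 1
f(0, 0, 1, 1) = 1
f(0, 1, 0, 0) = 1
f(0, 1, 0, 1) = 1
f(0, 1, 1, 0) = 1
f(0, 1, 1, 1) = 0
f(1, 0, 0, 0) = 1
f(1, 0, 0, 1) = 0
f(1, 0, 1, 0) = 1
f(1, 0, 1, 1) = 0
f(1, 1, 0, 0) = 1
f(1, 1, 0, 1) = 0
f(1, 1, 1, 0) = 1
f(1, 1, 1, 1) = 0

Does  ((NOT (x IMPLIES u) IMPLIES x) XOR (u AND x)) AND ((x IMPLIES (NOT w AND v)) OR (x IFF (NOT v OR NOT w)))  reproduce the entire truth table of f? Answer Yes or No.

Yes

Test each input against both f and the formula:
  u=0, v=0, w=0, x=0: formula gives 1, f = 1 ✓
  u=0, v=0, w=0, x=1: formula gives 1, f = 1 ✓
  u=0, v=0, w=1, x=0: formula gives 1, f = 1 ✓
  u=0, v=0, w=1, x=1: formula gives 1, f = 1 ✓
  … (the remaining 12 rows also agree.)
All 16 rows match — the expression computes f exactly.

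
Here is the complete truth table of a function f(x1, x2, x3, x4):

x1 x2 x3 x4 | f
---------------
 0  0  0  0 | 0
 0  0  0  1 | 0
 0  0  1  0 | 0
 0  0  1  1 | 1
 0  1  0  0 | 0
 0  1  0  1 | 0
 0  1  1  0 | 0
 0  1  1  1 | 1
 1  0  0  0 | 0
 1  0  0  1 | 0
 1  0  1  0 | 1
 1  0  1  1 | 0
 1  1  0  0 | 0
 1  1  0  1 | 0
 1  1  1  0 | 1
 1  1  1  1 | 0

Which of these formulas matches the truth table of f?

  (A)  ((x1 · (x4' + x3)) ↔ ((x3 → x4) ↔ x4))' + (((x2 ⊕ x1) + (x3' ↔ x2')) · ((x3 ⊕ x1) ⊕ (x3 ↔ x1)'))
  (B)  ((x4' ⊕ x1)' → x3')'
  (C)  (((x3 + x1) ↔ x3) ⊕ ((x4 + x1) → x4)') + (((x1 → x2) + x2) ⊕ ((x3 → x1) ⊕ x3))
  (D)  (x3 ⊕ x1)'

(A) fails at (0,0,0,1): the formula yields 1, f is 0.
(C) fails at (0,0,0,0): the formula yields 1, f is 0.
(D) fails at (0,0,0,0): the formula yields 1, f is 0.
That leaves (B). Evaluating it on every row reproduces the table of f exactly.

B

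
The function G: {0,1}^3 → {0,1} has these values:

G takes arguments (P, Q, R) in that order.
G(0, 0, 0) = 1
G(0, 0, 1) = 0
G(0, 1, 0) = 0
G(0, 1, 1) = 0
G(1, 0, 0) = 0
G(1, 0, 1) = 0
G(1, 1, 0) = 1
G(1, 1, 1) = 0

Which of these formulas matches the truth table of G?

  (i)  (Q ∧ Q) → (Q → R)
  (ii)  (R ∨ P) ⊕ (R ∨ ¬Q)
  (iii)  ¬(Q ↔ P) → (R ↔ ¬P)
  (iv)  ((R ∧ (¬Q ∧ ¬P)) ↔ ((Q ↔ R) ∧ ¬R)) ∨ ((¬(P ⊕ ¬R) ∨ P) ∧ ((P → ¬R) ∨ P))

(i): at (0,0,1) it gives 1, but G = 0 — eliminated.
(iii): at (0,0,1) it gives 1, but G = 0 — eliminated.
(iv): at (0,0,0) it gives 0, but G = 1 — eliminated.
Only (ii) survives; checking it on all 8 rows confirms it matches G.

ii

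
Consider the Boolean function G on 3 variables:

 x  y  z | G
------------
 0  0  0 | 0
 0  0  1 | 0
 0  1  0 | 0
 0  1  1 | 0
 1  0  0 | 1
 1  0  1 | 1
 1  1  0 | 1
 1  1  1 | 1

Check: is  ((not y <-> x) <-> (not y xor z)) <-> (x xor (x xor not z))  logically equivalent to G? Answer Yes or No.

Evaluate ((not y <-> x) <-> (not y xor z)) <-> (x xor (x xor not z)) on each row and compare to G:
  x=0, y=0, z=0: formula gives 0, G = 0 ✓
  x=0, y=0, z=1: formula gives 0, G = 0 ✓
  x=0, y=1, z=0: formula gives 0, G = 0 ✓
  x=0, y=1, z=1: formula gives 0, G = 0 ✓
  x=1, y=0, z=0: formula gives 1, G = 1 ✓
  … (the remaining 3 rows also agree.)
No disagreement on any input; they are logically equivalent.

Yes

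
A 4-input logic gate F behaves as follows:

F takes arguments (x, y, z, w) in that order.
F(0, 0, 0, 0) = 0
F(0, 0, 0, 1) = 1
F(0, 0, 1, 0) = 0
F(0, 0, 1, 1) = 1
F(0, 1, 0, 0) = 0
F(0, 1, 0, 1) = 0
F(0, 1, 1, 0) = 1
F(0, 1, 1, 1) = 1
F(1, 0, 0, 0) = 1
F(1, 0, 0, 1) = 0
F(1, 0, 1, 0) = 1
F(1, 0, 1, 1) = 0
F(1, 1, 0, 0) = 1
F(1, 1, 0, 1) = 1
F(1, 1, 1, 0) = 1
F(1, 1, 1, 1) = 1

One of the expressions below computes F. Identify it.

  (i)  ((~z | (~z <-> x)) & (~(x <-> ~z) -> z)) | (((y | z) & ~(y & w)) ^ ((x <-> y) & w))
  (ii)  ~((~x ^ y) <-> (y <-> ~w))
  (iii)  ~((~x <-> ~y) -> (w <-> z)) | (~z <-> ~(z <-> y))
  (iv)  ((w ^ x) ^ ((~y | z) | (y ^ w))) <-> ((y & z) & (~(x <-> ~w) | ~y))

iv

(i) disagrees with F on (0,0,1,0) (formula → 1, table → 0); rule it out.
(ii) disagrees with F on (0,0,0,0) (formula → 1, table → 0); rule it out.
(iii) disagrees with F on (0,0,1,0) (formula → 1, table → 0); rule it out.
Only (iv) survives; checking it on all 16 rows confirms it matches F.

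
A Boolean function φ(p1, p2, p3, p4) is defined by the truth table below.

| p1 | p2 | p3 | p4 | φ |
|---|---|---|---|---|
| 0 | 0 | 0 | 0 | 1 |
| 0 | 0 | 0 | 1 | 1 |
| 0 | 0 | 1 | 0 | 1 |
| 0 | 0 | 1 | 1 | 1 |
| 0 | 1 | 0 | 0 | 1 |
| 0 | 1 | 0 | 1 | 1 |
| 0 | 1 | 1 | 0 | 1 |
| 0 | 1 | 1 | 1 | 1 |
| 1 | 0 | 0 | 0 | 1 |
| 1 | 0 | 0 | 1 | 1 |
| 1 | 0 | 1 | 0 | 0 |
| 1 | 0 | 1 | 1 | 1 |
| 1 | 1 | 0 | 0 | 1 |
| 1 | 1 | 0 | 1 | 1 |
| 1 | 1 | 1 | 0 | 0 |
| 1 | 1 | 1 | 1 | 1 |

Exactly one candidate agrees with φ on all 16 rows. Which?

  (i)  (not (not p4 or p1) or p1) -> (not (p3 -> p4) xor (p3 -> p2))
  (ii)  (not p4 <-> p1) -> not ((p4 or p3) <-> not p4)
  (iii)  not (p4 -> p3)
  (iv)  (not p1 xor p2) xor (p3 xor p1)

ii

(i): at (0,0,1,1) it gives 0, but φ = 1 — eliminated.
(iii): at (0,0,0,0) it gives 0, but φ = 1 — eliminated.
(iv): at (0,0,1,0) it gives 0, but φ = 1 — eliminated.
(ii) is the remaining candidate, and it agrees with φ on all 16 inputs.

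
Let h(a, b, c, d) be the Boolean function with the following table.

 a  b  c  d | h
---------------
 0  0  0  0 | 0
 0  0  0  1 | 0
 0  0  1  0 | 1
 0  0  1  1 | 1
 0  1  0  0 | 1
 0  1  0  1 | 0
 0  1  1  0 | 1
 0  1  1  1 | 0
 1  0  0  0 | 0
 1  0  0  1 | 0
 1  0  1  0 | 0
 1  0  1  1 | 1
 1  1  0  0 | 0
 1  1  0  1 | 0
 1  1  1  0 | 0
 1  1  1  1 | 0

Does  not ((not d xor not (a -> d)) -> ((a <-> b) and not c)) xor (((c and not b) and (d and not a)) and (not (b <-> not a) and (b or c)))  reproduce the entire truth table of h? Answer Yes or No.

No

Check the formula against h row by row:
  a=0, b=0, c=0, d=0: formula gives 0, h = 0 ✓
  a=0, b=0, c=0, d=1: formula gives 0, h = 0 ✓
  a=0, b=0, c=1, d=0: formula gives 1, h = 1 ✓
  a=0, b=0, c=1, d=1: formula gives 1, h = 1 ✓
  …
  a=1, b=0, c=1, d=1: formula gives 0, but h = 1 ✗
Row (1,0,1,1) is a counterexample, so the formula is not equivalent to h.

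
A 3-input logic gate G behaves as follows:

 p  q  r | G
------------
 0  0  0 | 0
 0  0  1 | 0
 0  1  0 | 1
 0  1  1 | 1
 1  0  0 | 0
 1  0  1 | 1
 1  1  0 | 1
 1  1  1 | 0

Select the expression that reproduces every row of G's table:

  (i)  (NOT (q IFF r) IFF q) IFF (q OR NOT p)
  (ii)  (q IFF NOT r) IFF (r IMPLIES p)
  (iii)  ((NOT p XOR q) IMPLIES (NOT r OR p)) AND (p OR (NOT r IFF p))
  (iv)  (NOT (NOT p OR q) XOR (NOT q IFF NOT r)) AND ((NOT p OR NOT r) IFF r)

ii

(i) fails at (0,0,0): the formula yields 1, G is 0.
(iii) fails at (0,1,0): the formula yields 0, G is 1.
(iv) fails at (0,1,0): the formula yields 0, G is 1.
Only (ii) survives; checking it on all 8 rows confirms it matches G.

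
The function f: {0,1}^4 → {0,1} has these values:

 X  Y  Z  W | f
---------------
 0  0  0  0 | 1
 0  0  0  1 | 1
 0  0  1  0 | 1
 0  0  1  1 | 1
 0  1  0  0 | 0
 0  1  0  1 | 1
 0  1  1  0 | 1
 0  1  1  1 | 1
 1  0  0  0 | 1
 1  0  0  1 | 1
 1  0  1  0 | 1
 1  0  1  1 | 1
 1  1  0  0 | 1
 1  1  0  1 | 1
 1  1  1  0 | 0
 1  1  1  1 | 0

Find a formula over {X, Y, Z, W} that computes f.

There are just 3 zero rows: (0,1,0,0), (1,1,1,0), (1,1,1,1). Their minterms are ¬X·Y·¬Z·¬W, X·Y·Z·¬W, X·Y·Z·W; the OR of those covers precisely the 0-outputs, and negating it yields f.

f(X, Y, Z, W) = (((((X' · Y) · Z') · W') + (((X · Y) · Z) · W')) + (((X · Y) · Z) · W))'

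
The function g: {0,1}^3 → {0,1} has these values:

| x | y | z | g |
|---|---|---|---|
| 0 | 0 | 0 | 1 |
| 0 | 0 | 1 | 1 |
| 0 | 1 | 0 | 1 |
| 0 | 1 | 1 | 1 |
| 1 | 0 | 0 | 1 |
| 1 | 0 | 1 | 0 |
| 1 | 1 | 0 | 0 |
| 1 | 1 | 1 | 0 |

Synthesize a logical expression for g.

g is 0 on only 3 rows — (1,0,1), (1,1,0), (1,1,1). Writing each as a minterm (x·¬y·z, x·y·¬z, x·y·z) and OR-ing them characterizes exactly where g=0, so g is the negation of that disjunction.

g(x, y, z) = NOT ((((x AND NOT y) AND z) OR ((x AND y) AND NOT z)) OR ((x AND y) AND z))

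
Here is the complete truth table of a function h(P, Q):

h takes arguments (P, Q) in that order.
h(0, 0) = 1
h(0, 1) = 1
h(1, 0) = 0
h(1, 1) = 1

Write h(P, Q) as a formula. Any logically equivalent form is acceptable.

h is 0 on exactly one input, (1,0), whose minterm is P·¬Q. So h is the negation of that single conjunction.

h(P, Q) = ~(P & ~Q)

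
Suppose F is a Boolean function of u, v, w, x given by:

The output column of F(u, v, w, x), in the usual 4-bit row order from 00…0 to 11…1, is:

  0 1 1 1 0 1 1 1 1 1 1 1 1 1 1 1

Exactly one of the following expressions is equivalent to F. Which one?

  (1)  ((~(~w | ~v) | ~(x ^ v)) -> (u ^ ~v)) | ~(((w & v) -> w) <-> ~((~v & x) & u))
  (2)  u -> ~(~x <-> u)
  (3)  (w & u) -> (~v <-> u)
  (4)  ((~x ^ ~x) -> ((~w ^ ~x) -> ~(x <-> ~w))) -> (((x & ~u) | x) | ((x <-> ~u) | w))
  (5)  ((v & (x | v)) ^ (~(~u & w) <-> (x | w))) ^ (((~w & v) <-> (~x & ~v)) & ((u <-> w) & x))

(1) disagrees with F on (0,0,0,0) (formula → 1, table → 0); rule it out.
(2) disagrees with F on (0,0,0,0) (formula → 1, table → 0); rule it out.
(3) disagrees with F on (0,0,0,0) (formula → 1, table → 0); rule it out.
(5) disagrees with F on (0,0,0,1) (formula → 0, table → 1); rule it out.
Only (4) survives; checking it on all 16 rows confirms it matches F.

4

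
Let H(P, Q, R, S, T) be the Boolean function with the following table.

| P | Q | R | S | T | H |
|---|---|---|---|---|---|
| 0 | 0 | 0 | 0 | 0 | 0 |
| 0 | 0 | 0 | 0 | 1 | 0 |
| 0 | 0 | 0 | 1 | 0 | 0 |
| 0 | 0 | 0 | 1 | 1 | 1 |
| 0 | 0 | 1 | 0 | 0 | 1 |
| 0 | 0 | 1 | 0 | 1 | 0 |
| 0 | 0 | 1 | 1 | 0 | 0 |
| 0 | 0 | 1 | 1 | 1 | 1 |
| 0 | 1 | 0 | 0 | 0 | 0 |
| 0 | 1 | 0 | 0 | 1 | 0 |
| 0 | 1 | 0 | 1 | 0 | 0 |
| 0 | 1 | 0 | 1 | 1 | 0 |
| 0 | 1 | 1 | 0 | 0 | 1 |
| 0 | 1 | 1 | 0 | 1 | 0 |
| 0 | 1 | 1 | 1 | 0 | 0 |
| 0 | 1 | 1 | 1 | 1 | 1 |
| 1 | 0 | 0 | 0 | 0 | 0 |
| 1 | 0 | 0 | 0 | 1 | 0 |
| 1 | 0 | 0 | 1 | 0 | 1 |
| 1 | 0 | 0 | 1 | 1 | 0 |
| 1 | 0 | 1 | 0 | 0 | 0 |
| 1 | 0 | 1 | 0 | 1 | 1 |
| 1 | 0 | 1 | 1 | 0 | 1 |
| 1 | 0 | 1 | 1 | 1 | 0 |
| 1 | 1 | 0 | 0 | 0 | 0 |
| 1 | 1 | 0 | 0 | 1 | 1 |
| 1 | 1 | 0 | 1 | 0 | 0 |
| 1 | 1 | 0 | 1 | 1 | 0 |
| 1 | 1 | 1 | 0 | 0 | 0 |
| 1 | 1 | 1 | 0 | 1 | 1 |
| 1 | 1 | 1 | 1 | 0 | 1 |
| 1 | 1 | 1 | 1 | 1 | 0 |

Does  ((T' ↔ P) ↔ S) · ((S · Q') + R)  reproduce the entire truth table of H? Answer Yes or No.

No

Test each input against both H and the formula:
  P=0, Q=0, R=0, S=0, T=0: formula gives 0, H = 0 ✓
  P=0, Q=0, R=0, S=0, T=1: formula gives 0, H = 0 ✓
  P=0, Q=0, R=0, S=1, T=0: formula gives 0, H = 0 ✓
  P=0, Q=0, R=0, S=1, T=1: formula gives 1, H = 1 ✓
  …
  P=1, Q=1, R=0, S=0, T=1: formula gives 0, but H = 1 ✗
A single disagreement suffices: at (1,1,0,0,1) they differ, so the formula does not compute H.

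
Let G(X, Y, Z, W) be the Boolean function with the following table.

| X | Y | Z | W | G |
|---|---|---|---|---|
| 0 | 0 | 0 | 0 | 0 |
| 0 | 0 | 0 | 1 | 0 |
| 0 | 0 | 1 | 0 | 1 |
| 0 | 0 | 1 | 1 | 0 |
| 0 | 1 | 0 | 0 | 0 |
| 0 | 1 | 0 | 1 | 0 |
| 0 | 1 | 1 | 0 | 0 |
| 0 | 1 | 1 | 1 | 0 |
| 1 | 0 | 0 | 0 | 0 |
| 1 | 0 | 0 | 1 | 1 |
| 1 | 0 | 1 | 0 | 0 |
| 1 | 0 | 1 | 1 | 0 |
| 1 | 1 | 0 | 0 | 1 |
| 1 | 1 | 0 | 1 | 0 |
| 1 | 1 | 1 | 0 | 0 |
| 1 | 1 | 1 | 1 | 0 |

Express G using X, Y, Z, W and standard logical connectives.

G(X, Y, Z, W) = ((((¬X ∧ ¬Y) ∧ Z) ∧ ¬W) ∨ (((X ∧ ¬Y) ∧ ¬Z) ∧ W)) ∨ (((X ∧ Y) ∧ ¬Z) ∧ ¬W)

Collect the rows where G=1 — (0,0,1,0), (1,0,0,1), (1,1,0,0) — and write one minterm per row: ¬X·¬Y·Z·¬W, X·¬Y·¬Z·W, X·Y·¬Z·¬W. Their union (logical OR) reproduces the table exactly.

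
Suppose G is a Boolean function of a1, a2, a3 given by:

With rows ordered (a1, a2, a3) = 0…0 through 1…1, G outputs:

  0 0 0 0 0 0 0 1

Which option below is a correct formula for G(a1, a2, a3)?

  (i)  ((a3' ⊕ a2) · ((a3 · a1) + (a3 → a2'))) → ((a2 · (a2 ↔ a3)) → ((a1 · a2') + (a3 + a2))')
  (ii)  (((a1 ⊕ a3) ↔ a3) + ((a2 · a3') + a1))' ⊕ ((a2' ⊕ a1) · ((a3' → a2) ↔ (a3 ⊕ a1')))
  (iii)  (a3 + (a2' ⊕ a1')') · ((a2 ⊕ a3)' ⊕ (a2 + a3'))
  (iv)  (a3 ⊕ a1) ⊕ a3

ii

(i) fails at (0,0,0): the formula yields 1, G is 0.
(iii) fails at (1,1,0): the formula yields 1, G is 0.
(iv) fails at (1,0,0): the formula yields 1, G is 0.
(ii) is the remaining candidate, and it agrees with G on all 8 inputs.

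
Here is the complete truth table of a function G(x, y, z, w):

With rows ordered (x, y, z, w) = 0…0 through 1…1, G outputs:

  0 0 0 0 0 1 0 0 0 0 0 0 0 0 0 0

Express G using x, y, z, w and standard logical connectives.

Only row (0,1,0,1) gives 1. That row's minterm ¬x·y·¬z·w is G directly.

G(x, y, z, w) = ((x' · y) · z') · w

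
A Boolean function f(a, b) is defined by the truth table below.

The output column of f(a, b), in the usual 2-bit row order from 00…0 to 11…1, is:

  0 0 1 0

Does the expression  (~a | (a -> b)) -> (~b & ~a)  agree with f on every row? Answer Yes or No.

No

Check the formula against f row by row:
  a=0, b=0: formula gives 1, but f = 0 ✗
Since they disagree at (0,0), the expression is not a correct formula for f.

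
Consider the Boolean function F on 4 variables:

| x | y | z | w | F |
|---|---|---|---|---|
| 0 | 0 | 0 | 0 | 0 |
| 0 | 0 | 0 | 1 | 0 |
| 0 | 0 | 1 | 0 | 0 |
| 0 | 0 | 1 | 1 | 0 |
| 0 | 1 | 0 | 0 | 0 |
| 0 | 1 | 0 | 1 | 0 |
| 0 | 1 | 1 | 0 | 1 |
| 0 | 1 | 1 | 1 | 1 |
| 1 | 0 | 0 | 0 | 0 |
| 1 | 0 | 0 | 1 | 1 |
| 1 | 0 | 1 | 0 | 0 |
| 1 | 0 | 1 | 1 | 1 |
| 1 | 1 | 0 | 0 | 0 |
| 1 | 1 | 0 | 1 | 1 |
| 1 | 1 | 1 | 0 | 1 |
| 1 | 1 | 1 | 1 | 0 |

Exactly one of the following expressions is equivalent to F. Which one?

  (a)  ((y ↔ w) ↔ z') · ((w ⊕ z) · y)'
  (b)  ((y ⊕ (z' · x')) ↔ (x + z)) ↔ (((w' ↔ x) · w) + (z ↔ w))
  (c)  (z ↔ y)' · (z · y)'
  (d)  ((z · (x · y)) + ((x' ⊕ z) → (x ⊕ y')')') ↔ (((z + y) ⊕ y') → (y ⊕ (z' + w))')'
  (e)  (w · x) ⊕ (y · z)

e

(a): at (0,0,0,0) it gives 1, but F = 0 — eliminated.
(b): at (0,0,1,0) it gives 1, but F = 0 — eliminated.
(c): at (0,0,1,0) it gives 1, but F = 0 — eliminated.
(d): at (0,0,0,0) it gives 1, but F = 0 — eliminated.
Only (e) survives; checking it on all 16 rows confirms it matches F.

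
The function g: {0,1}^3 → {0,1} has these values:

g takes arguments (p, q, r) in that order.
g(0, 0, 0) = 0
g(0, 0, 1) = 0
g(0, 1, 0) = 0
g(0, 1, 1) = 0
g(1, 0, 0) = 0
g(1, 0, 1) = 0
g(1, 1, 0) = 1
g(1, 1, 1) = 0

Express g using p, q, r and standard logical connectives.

g(p, q, r) = (p · q) · r'

Only row (1,1,0) gives 1. That row's minterm p·q·¬r is g directly.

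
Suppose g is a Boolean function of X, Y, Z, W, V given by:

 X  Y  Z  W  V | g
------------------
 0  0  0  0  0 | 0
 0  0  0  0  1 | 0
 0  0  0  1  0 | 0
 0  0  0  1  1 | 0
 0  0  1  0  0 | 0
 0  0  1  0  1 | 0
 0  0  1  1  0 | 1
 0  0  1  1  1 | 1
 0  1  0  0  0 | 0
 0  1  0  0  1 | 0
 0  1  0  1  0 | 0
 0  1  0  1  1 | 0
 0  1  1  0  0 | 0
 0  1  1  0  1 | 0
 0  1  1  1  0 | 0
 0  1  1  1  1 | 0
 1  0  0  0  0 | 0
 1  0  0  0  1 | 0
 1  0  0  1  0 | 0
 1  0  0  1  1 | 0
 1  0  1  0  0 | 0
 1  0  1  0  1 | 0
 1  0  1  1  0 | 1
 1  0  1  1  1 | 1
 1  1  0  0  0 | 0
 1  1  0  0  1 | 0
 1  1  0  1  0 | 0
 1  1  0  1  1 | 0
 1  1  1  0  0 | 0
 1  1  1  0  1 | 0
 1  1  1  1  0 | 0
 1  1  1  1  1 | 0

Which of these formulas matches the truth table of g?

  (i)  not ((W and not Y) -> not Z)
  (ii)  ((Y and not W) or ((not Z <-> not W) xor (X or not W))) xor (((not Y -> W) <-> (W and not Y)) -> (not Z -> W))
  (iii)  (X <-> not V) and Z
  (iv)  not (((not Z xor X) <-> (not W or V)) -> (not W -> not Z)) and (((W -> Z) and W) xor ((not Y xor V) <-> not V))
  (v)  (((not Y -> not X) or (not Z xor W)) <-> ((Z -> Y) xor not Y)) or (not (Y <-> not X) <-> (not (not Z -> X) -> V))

(ii): at (0,0,0,1,0) it gives 1, but g = 0 — eliminated.
(iii): at (0,0,1,0,1) it gives 1, but g = 0 — eliminated.
(iv): at (0,0,1,1,0) it gives 0, but g = 1 — eliminated.
(v): at (0,0,0,0,1) it gives 1, but g = 0 — eliminated.
That leaves (i). Evaluating it on every row reproduces the table of g exactly.

i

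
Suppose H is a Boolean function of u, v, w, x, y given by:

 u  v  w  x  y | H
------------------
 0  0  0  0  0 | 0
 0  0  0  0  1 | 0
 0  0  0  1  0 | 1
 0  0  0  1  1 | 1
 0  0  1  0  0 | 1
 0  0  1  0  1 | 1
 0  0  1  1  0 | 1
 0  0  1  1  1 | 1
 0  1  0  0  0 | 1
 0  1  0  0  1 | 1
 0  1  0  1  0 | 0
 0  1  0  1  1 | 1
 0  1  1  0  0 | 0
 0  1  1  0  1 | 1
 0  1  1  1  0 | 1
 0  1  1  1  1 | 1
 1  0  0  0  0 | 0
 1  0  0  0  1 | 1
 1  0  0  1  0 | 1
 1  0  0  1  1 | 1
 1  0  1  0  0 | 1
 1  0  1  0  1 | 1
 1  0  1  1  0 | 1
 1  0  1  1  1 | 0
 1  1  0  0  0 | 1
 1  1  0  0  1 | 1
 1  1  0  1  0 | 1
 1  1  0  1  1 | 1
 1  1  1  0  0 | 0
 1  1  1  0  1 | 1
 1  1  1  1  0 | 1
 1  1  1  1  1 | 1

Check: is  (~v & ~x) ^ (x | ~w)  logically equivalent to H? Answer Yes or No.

Check the formula against H row by row:
  u=0, v=0, w=0, x=0, y=0: formula gives 0, H = 0 ✓
  u=0, v=0, w=0, x=0, y=1: formula gives 0, H = 0 ✓
  u=0, v=0, w=0, x=1, y=0: formula gives 1, H = 1 ✓
  u=0, v=0, w=0, x=1, y=1: formula gives 1, H = 1 ✓
  …
  u=0, v=1, w=0, x=1, y=0: formula gives 1, but H = 0 ✗
A single disagreement suffices: at (0,1,0,1,0) they differ, so the formula does not compute H.

No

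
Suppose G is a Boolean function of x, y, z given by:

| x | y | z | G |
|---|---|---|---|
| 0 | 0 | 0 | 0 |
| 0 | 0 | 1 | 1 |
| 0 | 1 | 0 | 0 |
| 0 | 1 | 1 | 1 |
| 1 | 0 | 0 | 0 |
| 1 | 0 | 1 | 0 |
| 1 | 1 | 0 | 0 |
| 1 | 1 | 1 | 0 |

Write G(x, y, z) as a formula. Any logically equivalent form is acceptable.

G(x, y, z) = ((NOT x AND NOT y) AND z) OR ((NOT x AND y) AND z)

G=1 on 2 inputs: (0,0,1), (0,1,1). Reading each as a conjunction of literals (¬x·¬y·z, ¬x·y·z) and taking the OR gives the canonical DNF.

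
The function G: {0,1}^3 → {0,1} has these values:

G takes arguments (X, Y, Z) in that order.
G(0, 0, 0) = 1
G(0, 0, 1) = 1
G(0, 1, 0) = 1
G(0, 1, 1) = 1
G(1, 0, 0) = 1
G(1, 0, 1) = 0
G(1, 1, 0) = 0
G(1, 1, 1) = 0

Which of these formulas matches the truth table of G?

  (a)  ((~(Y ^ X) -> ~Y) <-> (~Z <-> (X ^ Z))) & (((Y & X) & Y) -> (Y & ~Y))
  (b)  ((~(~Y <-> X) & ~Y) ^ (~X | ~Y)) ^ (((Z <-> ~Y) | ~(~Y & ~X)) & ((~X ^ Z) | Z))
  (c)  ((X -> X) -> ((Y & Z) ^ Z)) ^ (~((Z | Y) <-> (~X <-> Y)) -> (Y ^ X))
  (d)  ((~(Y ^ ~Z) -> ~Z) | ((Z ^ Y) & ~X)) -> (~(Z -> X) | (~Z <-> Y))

(a) fails at (0,0,0): the formula yields 0, G is 1.
(b) fails at (0,0,0): the formula yields 0, G is 1.
(d) fails at (0,0,0): the formula yields 0, G is 1.
That leaves (c). Evaluating it on every row reproduces the table of G exactly.

c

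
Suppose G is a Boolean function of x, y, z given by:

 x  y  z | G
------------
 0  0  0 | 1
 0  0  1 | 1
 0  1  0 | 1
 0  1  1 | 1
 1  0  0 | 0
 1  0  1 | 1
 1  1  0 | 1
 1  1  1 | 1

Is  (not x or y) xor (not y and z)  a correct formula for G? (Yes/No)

Check the formula against G row by row:
  x=0, y=0, z=0: formula gives 1, G = 1 ✓
  x=0, y=0, z=1: formula gives 0, but G = 1 ✗
Since they disagree at (0,0,1), the expression is not a correct formula for G.

No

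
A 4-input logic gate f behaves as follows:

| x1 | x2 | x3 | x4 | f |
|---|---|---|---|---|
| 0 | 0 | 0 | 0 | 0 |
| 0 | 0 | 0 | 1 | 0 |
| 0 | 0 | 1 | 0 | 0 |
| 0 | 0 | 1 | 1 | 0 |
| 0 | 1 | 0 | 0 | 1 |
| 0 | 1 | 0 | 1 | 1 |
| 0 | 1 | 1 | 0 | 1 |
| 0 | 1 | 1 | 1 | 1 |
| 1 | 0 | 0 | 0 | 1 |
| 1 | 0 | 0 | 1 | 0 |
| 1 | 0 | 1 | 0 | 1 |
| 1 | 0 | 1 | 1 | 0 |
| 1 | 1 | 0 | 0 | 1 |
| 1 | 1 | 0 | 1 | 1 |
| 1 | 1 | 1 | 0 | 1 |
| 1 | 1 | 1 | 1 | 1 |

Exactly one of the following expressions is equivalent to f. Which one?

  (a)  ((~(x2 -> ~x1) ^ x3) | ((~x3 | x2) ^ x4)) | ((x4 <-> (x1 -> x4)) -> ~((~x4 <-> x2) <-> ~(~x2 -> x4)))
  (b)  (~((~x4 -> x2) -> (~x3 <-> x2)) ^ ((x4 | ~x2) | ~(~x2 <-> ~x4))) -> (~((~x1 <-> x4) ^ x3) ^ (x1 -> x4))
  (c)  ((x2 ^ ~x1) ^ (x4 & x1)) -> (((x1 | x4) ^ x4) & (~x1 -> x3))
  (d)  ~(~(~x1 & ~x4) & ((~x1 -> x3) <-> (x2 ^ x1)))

c

(a): at (0,0,0,0) it gives 1, but f = 0 — eliminated.
(b): at (0,0,0,1) it gives 1, but f = 0 — eliminated.
(d): at (0,0,0,0) it gives 1, but f = 0 — eliminated.
Only (c) survives; checking it on all 16 rows confirms it matches f.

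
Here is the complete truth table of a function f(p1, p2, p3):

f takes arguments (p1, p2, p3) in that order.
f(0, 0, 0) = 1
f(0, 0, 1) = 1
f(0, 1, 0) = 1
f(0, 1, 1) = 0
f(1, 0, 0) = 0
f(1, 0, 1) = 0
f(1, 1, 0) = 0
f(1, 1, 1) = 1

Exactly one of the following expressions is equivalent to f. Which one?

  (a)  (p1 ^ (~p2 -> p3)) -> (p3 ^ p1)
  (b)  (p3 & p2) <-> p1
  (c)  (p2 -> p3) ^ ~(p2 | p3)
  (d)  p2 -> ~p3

(a): at (0,1,0) it gives 0, but f = 1 — eliminated.
(c): at (0,0,0) it gives 0, but f = 1 — eliminated.
(d): at (1,0,0) it gives 1, but f = 0 — eliminated.
(b) is the remaining candidate, and it agrees with f on all 8 inputs.

b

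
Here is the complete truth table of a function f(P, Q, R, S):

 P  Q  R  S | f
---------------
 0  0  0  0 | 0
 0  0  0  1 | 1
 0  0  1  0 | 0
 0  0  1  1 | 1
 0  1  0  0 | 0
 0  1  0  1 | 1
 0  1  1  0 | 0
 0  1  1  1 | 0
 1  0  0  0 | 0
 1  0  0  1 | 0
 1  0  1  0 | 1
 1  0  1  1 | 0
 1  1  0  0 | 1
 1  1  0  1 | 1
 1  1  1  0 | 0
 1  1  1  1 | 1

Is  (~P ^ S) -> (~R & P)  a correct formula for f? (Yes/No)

No

Evaluate (~P ^ S) -> (~R & P) on each row and compare to f:
  P=0, Q=0, R=0, S=0: formula gives 0, f = 0 ✓
  P=0, Q=0, R=0, S=1: formula gives 1, f = 1 ✓
  P=0, Q=0, R=1, S=0: formula gives 0, f = 0 ✓
  P=0, Q=0, R=1, S=1: formula gives 1, f = 1 ✓
  …
  P=0, Q=1, R=1, S=1: formula gives 1, but f = 0 ✗
Row (0,1,1,1) is a counterexample, so the formula is not equivalent to f.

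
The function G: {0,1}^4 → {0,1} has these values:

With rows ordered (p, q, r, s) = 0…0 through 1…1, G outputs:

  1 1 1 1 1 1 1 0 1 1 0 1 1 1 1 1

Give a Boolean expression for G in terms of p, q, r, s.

The 0-rows are (0,1,1,1), (1,0,1,0). Take each as a conjunction (¬p·q·r·s, p·¬q·r·¬s), form their disjunction, and complement — that gives a formula that is 1 everywhere G is.

G(p, q, r, s) = ~((((~p & q) & r) & s) | (((p & ~q) & r) & ~s))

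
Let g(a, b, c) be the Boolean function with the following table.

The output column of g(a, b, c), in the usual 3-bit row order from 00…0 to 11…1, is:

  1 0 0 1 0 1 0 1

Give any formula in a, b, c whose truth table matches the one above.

g(a, b, c) = ((((¬a ∧ ¬b) ∧ ¬c) ∨ ((¬a ∧ b) ∧ c)) ∨ ((a ∧ ¬b) ∧ c)) ∨ ((a ∧ b) ∧ c)

Collect the rows where g=1 — (0,0,0), (0,1,1), (1,0,1), (1,1,1) — and write one minterm per row: ¬a·¬b·¬c, ¬a·b·c, a·¬b·c, a·b·c. Their union (logical OR) reproduces the table exactly.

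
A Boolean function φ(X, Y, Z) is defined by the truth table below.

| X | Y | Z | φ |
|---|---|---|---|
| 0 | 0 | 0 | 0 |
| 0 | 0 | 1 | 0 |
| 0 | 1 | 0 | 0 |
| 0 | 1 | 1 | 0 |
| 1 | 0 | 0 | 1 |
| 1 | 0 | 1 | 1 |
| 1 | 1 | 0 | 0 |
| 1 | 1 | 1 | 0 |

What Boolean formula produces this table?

φ(X, Y, Z) = ((X & ~Y) & ~Z) | ((X & ~Y) & Z)

Collect the rows where φ=1 — (1,0,0), (1,0,1) — and write one minterm per row: X·¬Y·¬Z, X·¬Y·Z. Their union (logical OR) reproduces the table exactly.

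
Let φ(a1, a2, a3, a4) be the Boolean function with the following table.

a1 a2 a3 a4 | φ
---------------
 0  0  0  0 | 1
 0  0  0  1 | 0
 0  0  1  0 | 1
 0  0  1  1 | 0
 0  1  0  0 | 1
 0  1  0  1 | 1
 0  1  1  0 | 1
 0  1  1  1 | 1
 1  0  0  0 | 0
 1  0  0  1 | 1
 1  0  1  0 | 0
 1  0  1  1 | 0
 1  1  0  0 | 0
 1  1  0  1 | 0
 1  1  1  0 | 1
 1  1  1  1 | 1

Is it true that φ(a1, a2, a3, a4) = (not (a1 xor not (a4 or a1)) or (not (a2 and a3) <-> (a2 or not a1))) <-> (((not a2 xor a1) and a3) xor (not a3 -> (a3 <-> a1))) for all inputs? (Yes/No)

No

Check the formula against φ row by row:
  a1=0, a2=0, a3=0, a4=0: formula gives 1, φ = 1 ✓
  a1=0, a2=0, a3=0, a4=1: formula gives 1, but φ = 0 ✗
Row (0,0,0,1) is a counterexample, so the formula is not equivalent to φ.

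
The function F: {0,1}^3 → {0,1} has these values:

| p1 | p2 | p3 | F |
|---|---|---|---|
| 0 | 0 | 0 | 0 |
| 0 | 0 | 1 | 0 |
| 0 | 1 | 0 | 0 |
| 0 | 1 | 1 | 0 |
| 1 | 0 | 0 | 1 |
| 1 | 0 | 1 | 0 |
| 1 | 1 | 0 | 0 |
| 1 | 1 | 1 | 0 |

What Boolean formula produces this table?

F is 1 on exactly one input, (1,0,0), whose minterm is p1·¬p2·¬p3. So F is just that conjunction.

F(p1, p2, p3) = (p1 · p2') · p3'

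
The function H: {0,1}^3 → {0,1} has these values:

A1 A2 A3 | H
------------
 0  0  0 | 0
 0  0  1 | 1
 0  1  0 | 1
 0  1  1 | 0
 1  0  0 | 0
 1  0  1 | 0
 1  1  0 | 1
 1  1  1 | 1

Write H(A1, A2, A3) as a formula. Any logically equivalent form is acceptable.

The 1-rows are (0,0,1), (0,1,0), (1,1,0), (1,1,1). Each contributes one minterm — ¬A1·¬A2·A3; ¬A1·A2·¬A3; A1·A2·¬A3; A1·A2·A3 — and their disjunction is a sum-of-products form of H.

H(A1, A2, A3) = ((((~A1 & ~A2) & A3) | ((~A1 & A2) & ~A3)) | ((A1 & A2) & ~A3)) | ((A1 & A2) & A3)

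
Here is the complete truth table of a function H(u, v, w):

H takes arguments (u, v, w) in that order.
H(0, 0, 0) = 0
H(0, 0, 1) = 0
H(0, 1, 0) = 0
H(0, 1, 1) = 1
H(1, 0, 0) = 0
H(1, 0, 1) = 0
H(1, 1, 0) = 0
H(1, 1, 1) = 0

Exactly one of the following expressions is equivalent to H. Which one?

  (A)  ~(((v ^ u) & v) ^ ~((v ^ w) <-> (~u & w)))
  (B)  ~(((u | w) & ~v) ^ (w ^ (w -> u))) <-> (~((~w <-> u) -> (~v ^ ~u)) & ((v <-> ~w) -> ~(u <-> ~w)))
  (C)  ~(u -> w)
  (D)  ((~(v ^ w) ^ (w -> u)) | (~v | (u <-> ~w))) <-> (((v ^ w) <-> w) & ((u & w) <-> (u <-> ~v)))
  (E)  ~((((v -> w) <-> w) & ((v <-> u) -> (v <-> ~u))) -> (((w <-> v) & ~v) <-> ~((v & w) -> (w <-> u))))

E

(A): at (0,0,0) it gives 1, but H = 0 — eliminated.
(B): at (0,0,0) it gives 1, but H = 0 — eliminated.
(C): at (0,1,1) it gives 0, but H = 1 — eliminated.
(D): at (0,0,0) it gives 1, but H = 0 — eliminated.
Only (E) survives; checking it on all 8 rows confirms it matches H.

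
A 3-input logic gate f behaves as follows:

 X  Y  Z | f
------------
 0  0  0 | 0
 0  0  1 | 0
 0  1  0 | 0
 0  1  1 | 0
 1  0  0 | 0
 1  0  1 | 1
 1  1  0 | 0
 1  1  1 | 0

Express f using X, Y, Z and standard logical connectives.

f(X, Y, Z) = (X ∧ ¬Y) ∧ Z

Only row (1,0,1) gives 1. That row's minterm X·¬Y·Z is f directly.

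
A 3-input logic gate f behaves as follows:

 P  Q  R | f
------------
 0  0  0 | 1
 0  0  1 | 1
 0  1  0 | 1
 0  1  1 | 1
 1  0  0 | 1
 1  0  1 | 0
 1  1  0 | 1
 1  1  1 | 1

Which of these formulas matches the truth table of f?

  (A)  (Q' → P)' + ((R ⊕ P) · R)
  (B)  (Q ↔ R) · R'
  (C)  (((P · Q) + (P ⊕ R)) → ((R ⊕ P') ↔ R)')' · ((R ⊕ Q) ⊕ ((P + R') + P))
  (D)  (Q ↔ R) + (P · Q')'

(A) fails at (0,1,0): the formula yields 0, f is 1.
(B) fails at (0,0,1): the formula yields 0, f is 1.
(C) fails at (0,0,0): the formula yields 0, f is 1.
That leaves (D). Evaluating it on every row reproduces the table of f exactly.

D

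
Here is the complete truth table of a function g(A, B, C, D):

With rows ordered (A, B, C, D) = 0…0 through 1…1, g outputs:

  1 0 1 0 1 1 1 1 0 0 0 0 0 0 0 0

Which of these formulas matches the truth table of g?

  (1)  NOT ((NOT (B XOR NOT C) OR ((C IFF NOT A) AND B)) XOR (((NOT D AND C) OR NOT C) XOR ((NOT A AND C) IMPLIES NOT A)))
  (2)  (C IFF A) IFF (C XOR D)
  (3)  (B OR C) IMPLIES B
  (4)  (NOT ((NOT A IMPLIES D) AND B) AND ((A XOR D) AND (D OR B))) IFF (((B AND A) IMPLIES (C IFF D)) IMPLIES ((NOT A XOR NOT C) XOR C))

4

(1) disagrees with g on (0,0,0,1) (formula → 1, table → 0); rule it out.
(2) disagrees with g on (0,0,0,0) (formula → 0, table → 1); rule it out.
(3) disagrees with g on (0,0,0,1) (formula → 1, table → 0); rule it out.
That leaves (4). Evaluating it on every row reproduces the table of g exactly.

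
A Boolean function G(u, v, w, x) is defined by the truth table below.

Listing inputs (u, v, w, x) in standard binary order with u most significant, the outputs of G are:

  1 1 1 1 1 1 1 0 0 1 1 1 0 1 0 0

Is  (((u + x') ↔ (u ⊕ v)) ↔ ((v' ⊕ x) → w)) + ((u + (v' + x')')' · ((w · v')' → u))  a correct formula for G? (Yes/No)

Test each input against both G and the formula:
  u=0, v=0, w=0, x=0: formula gives 1, G = 1 ✓
  u=0, v=0, w=0, x=1: formula gives 1, G = 1 ✓
  u=0, v=0, w=1, x=0: formula gives 1, G = 1 ✓
  u=0, v=0, w=1, x=1: formula gives 1, G = 1 ✓
  …and likewise for the remaining 12 rows.
Every row agrees, so the formula is equivalent.

Yes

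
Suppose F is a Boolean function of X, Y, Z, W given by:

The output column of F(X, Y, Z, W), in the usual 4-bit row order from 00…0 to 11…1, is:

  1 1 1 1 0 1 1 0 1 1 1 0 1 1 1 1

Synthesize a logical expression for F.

F(X, Y, Z, W) = not (((((not X and Y) and not Z) and not W) or (((not X and Y) and Z) and W)) or (((X and not Y) and Z) and W))

The 0-rows are (0,1,0,0), (0,1,1,1), (1,0,1,1). Take each as a conjunction (¬X·Y·¬Z·¬W, ¬X·Y·Z·W, X·¬Y·Z·W), form their disjunction, and complement — that gives a formula that is 1 everywhere F is.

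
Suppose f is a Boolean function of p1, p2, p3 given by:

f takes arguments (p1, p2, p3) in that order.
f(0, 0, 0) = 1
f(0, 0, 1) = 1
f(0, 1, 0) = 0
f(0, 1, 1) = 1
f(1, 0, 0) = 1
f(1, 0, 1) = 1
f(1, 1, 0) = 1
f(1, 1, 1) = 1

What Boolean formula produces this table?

f(p1, p2, p3) = ((p1' · p2) · p3')'

Only row (0,1,0) gives 0. So f is 1 everywhere except there — the complement of the minterm ¬p1·p2·¬p3.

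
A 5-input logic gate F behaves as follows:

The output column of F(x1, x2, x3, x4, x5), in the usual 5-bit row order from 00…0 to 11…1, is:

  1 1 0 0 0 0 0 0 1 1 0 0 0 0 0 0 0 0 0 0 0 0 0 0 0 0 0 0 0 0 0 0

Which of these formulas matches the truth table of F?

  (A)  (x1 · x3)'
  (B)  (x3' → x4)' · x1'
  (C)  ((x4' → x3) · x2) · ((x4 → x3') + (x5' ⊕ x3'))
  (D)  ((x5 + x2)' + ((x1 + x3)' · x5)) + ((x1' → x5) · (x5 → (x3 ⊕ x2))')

B

(A) disagrees with F on (0,0,0,1,0) (formula → 1, table → 0); rule it out.
(C) disagrees with F on (0,0,0,0,0) (formula → 0, table → 1); rule it out.
(D) disagrees with F on (0,0,0,1,0) (formula → 1, table → 0); rule it out.
That leaves (B). Evaluating it on every row reproduces the table of F exactly.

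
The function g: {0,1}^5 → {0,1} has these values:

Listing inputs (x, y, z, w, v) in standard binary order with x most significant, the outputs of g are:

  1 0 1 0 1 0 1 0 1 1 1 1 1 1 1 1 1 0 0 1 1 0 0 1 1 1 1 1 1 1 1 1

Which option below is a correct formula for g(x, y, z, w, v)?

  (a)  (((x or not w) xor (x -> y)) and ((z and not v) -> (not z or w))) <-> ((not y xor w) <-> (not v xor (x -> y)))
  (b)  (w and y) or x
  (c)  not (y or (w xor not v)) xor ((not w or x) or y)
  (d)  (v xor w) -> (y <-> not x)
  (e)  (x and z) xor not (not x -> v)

(a) fails at (0,1,0,0,0): the formula yields 0, g is 1.
(b) fails at (0,0,0,0,0): the formula yields 0, g is 1.
(d) fails at (0,0,0,1,0): the formula yields 0, g is 1.
(e) fails at (0,1,0,0,1): the formula yields 0, g is 1.
Only (c) survives; checking it on all 32 rows confirms it matches g.

c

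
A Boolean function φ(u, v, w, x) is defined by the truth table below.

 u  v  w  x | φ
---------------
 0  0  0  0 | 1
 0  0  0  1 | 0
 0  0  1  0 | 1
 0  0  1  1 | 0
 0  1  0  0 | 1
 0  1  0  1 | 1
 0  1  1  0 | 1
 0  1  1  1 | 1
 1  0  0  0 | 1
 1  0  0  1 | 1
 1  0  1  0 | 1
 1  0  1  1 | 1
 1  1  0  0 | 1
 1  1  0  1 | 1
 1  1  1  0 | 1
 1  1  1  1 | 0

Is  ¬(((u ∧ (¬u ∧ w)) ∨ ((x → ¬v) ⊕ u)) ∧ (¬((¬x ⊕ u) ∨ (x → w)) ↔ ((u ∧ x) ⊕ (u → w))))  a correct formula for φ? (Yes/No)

Check the formula against φ row by row:
  u=0, v=0, w=0, x=0: formula gives 1, φ = 1 ✓
  u=0, v=0, w=0, x=1: formula gives 0, φ = 0 ✓
  u=0, v=0, w=1, x=0: formula gives 1, φ = 1 ✓
  u=0, v=0, w=1, x=1: formula gives 1, but φ = 0 ✗
A single disagreement suffices: at (0,0,1,1) they differ, so the formula does not compute φ.

No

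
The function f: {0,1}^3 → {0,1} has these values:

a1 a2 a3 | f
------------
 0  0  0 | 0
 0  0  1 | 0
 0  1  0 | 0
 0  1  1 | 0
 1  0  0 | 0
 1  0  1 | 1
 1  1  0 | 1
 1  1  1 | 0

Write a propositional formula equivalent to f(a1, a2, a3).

f(a1, a2, a3) = ((a1 AND NOT a2) AND a3) OR ((a1 AND a2) AND NOT a3)

The 1-rows are (1,0,1), (1,1,0). Each contributes one minterm — a1·¬a2·a3; a1·a2·¬a3 — and their disjunction is a sum-of-products form of f.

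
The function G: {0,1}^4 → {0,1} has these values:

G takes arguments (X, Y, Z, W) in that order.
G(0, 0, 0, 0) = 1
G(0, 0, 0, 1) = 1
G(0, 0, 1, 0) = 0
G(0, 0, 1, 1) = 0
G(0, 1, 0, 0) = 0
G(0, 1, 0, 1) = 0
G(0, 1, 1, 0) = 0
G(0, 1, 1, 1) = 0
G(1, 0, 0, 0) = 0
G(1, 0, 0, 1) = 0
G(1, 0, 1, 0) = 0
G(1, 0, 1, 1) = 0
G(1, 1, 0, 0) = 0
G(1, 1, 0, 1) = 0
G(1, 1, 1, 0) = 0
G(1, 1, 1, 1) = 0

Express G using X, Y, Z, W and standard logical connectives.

Collect the rows where G=1 — (0,0,0,0), (0,0,0,1) — and write one minterm per row: ¬X·¬Y·¬Z·¬W, ¬X·¬Y·¬Z·W. Their union (logical OR) reproduces the table exactly.

G(X, Y, Z, W) = (((not X and not Y) and not Z) and not W) or (((not X and not Y) and not Z) and W)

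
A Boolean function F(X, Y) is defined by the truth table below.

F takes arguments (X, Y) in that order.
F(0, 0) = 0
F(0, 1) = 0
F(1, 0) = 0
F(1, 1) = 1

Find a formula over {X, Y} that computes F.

F(X, Y) = X · Y

The output is 1 only when every input is 1 — the AND of all inputs.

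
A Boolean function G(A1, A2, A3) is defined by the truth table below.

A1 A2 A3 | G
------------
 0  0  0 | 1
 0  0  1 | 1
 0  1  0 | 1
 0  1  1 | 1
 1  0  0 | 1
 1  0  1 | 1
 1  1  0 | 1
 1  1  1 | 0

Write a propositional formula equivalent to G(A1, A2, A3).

G(A1, A2, A3) = ¬((A1 ∧ A2) ∧ A3)

The output is 0 only when every input is 1 — NAND of all inputs.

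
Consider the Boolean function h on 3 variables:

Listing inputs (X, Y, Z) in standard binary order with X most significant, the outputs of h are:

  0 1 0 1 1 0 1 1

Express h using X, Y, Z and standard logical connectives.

The 0-rows are (0,0,0), (0,1,0), (1,0,1). Take each as a conjunction (¬X·¬Y·¬Z, ¬X·Y·¬Z, X·¬Y·Z), form their disjunction, and complement — that gives a formula that is 1 everywhere h is.

h(X, Y, Z) = ((((X' · Y') · Z') + ((X' · Y) · Z')) + ((X · Y') · Z))'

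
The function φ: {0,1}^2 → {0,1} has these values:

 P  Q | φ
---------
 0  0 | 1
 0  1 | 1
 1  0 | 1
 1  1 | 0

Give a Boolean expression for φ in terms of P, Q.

φ(P, Q) = NOT (P AND Q)

The output is 0 only when every input is 1 — NAND of all inputs.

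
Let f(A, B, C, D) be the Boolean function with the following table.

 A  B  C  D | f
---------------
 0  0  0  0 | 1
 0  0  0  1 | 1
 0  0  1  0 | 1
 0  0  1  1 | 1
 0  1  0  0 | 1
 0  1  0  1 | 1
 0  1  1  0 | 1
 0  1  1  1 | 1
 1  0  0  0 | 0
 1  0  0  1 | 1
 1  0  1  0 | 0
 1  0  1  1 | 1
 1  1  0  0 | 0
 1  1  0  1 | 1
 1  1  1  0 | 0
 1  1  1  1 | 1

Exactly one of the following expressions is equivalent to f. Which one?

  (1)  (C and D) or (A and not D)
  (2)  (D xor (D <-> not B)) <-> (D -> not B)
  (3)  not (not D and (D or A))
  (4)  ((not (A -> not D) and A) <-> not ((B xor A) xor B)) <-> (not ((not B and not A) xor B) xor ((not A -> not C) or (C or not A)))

(1) disagrees with f on (0,0,0,0) (formula → 0, table → 1); rule it out.
(2) disagrees with f on (0,0,0,0) (formula → 0, table → 1); rule it out.
(4) disagrees with f on (0,0,0,0) (formula → 0, table → 1); rule it out.
That leaves (3). Evaluating it on every row reproduces the table of f exactly.

3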